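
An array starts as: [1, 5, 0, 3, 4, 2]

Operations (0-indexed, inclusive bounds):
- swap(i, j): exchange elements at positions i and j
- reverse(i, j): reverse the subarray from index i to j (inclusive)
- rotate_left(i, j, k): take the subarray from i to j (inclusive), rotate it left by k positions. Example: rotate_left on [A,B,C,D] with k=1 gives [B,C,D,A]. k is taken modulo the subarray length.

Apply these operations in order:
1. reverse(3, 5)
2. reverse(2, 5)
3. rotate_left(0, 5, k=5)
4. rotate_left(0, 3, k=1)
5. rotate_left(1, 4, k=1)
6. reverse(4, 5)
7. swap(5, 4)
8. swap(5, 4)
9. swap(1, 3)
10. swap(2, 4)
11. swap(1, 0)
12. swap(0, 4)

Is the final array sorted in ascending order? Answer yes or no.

After 1 (reverse(3, 5)): [1, 5, 0, 2, 4, 3]
After 2 (reverse(2, 5)): [1, 5, 3, 4, 2, 0]
After 3 (rotate_left(0, 5, k=5)): [0, 1, 5, 3, 4, 2]
After 4 (rotate_left(0, 3, k=1)): [1, 5, 3, 0, 4, 2]
After 5 (rotate_left(1, 4, k=1)): [1, 3, 0, 4, 5, 2]
After 6 (reverse(4, 5)): [1, 3, 0, 4, 2, 5]
After 7 (swap(5, 4)): [1, 3, 0, 4, 5, 2]
After 8 (swap(5, 4)): [1, 3, 0, 4, 2, 5]
After 9 (swap(1, 3)): [1, 4, 0, 3, 2, 5]
After 10 (swap(2, 4)): [1, 4, 2, 3, 0, 5]
After 11 (swap(1, 0)): [4, 1, 2, 3, 0, 5]
After 12 (swap(0, 4)): [0, 1, 2, 3, 4, 5]

Answer: yes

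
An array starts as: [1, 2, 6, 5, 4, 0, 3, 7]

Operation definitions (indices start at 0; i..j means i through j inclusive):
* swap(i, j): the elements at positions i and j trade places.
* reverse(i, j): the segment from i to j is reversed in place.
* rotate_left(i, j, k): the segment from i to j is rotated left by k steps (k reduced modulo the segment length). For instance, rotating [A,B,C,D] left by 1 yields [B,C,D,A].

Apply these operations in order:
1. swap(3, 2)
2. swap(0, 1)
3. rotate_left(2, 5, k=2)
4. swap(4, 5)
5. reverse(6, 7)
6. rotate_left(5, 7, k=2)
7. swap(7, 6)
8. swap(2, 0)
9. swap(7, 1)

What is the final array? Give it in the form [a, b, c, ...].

After 1 (swap(3, 2)): [1, 2, 5, 6, 4, 0, 3, 7]
After 2 (swap(0, 1)): [2, 1, 5, 6, 4, 0, 3, 7]
After 3 (rotate_left(2, 5, k=2)): [2, 1, 4, 0, 5, 6, 3, 7]
After 4 (swap(4, 5)): [2, 1, 4, 0, 6, 5, 3, 7]
After 5 (reverse(6, 7)): [2, 1, 4, 0, 6, 5, 7, 3]
After 6 (rotate_left(5, 7, k=2)): [2, 1, 4, 0, 6, 3, 5, 7]
After 7 (swap(7, 6)): [2, 1, 4, 0, 6, 3, 7, 5]
After 8 (swap(2, 0)): [4, 1, 2, 0, 6, 3, 7, 5]
After 9 (swap(7, 1)): [4, 5, 2, 0, 6, 3, 7, 1]

Answer: [4, 5, 2, 0, 6, 3, 7, 1]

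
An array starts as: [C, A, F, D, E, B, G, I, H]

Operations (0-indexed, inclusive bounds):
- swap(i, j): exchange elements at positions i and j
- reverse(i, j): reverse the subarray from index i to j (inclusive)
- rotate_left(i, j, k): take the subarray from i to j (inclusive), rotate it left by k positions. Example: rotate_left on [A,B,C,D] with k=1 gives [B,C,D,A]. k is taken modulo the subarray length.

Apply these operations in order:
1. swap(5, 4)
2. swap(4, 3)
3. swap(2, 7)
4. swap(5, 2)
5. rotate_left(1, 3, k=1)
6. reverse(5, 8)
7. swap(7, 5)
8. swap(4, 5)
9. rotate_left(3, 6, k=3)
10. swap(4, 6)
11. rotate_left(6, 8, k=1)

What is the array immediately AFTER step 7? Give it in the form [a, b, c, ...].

Answer: [C, E, B, A, D, G, F, H, I]

Derivation:
After 1 (swap(5, 4)): [C, A, F, D, B, E, G, I, H]
After 2 (swap(4, 3)): [C, A, F, B, D, E, G, I, H]
After 3 (swap(2, 7)): [C, A, I, B, D, E, G, F, H]
After 4 (swap(5, 2)): [C, A, E, B, D, I, G, F, H]
After 5 (rotate_left(1, 3, k=1)): [C, E, B, A, D, I, G, F, H]
After 6 (reverse(5, 8)): [C, E, B, A, D, H, F, G, I]
After 7 (swap(7, 5)): [C, E, B, A, D, G, F, H, I]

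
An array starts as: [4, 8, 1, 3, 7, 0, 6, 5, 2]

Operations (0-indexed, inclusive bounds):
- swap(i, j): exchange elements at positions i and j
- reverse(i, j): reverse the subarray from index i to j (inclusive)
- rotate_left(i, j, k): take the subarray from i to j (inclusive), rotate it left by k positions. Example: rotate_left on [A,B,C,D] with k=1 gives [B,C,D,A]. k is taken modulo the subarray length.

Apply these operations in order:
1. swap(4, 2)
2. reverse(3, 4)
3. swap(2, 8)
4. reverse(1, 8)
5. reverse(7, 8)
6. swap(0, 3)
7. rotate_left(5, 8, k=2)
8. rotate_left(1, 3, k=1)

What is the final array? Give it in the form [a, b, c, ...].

After 1 (swap(4, 2)): [4, 8, 7, 3, 1, 0, 6, 5, 2]
After 2 (reverse(3, 4)): [4, 8, 7, 1, 3, 0, 6, 5, 2]
After 3 (swap(2, 8)): [4, 8, 2, 1, 3, 0, 6, 5, 7]
After 4 (reverse(1, 8)): [4, 7, 5, 6, 0, 3, 1, 2, 8]
After 5 (reverse(7, 8)): [4, 7, 5, 6, 0, 3, 1, 8, 2]
After 6 (swap(0, 3)): [6, 7, 5, 4, 0, 3, 1, 8, 2]
After 7 (rotate_left(5, 8, k=2)): [6, 7, 5, 4, 0, 8, 2, 3, 1]
After 8 (rotate_left(1, 3, k=1)): [6, 5, 4, 7, 0, 8, 2, 3, 1]

Answer: [6, 5, 4, 7, 0, 8, 2, 3, 1]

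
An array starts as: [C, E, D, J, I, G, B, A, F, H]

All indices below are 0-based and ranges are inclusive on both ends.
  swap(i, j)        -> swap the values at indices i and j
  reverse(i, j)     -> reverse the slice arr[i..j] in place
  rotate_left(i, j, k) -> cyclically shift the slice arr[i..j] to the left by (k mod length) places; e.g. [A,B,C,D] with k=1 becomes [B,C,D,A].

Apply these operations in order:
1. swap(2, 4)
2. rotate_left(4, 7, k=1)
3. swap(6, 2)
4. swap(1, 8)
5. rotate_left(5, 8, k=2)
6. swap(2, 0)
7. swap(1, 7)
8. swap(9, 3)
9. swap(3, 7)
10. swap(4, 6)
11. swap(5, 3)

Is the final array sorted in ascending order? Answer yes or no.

Answer: yes

Derivation:
After 1 (swap(2, 4)): [C, E, I, J, D, G, B, A, F, H]
After 2 (rotate_left(4, 7, k=1)): [C, E, I, J, G, B, A, D, F, H]
After 3 (swap(6, 2)): [C, E, A, J, G, B, I, D, F, H]
After 4 (swap(1, 8)): [C, F, A, J, G, B, I, D, E, H]
After 5 (rotate_left(5, 8, k=2)): [C, F, A, J, G, D, E, B, I, H]
After 6 (swap(2, 0)): [A, F, C, J, G, D, E, B, I, H]
After 7 (swap(1, 7)): [A, B, C, J, G, D, E, F, I, H]
After 8 (swap(9, 3)): [A, B, C, H, G, D, E, F, I, J]
After 9 (swap(3, 7)): [A, B, C, F, G, D, E, H, I, J]
After 10 (swap(4, 6)): [A, B, C, F, E, D, G, H, I, J]
After 11 (swap(5, 3)): [A, B, C, D, E, F, G, H, I, J]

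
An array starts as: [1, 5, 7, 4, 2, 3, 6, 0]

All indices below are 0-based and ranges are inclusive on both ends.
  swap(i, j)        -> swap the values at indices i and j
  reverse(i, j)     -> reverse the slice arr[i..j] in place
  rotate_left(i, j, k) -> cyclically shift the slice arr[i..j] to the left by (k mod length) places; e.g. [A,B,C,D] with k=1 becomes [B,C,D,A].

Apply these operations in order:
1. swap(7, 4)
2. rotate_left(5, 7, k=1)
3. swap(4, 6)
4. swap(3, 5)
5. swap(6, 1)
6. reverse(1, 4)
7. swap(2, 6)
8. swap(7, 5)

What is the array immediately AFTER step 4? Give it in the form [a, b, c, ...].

Answer: [1, 5, 7, 6, 2, 4, 0, 3]

Derivation:
After 1 (swap(7, 4)): [1, 5, 7, 4, 0, 3, 6, 2]
After 2 (rotate_left(5, 7, k=1)): [1, 5, 7, 4, 0, 6, 2, 3]
After 3 (swap(4, 6)): [1, 5, 7, 4, 2, 6, 0, 3]
After 4 (swap(3, 5)): [1, 5, 7, 6, 2, 4, 0, 3]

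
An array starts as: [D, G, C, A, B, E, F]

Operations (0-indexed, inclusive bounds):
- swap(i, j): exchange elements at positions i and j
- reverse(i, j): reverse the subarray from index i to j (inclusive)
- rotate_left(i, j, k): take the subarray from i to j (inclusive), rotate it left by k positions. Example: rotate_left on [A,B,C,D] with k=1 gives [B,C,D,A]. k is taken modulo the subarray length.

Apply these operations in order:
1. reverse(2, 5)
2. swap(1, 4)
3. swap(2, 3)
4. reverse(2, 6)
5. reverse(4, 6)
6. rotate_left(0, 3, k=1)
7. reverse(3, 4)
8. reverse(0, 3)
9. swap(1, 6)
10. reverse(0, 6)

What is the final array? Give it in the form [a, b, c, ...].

After 1 (reverse(2, 5)): [D, G, E, B, A, C, F]
After 2 (swap(1, 4)): [D, A, E, B, G, C, F]
After 3 (swap(2, 3)): [D, A, B, E, G, C, F]
After 4 (reverse(2, 6)): [D, A, F, C, G, E, B]
After 5 (reverse(4, 6)): [D, A, F, C, B, E, G]
After 6 (rotate_left(0, 3, k=1)): [A, F, C, D, B, E, G]
After 7 (reverse(3, 4)): [A, F, C, B, D, E, G]
After 8 (reverse(0, 3)): [B, C, F, A, D, E, G]
After 9 (swap(1, 6)): [B, G, F, A, D, E, C]
After 10 (reverse(0, 6)): [C, E, D, A, F, G, B]

Answer: [C, E, D, A, F, G, B]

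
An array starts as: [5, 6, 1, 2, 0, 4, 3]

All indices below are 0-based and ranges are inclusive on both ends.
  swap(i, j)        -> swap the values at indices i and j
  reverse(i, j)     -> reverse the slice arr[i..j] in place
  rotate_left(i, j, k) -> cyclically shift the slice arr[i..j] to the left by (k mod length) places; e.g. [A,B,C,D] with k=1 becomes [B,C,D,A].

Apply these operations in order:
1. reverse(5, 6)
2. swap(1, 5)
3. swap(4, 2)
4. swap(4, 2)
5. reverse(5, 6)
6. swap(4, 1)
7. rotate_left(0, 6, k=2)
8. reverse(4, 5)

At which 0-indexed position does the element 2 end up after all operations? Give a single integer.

After 1 (reverse(5, 6)): [5, 6, 1, 2, 0, 3, 4]
After 2 (swap(1, 5)): [5, 3, 1, 2, 0, 6, 4]
After 3 (swap(4, 2)): [5, 3, 0, 2, 1, 6, 4]
After 4 (swap(4, 2)): [5, 3, 1, 2, 0, 6, 4]
After 5 (reverse(5, 6)): [5, 3, 1, 2, 0, 4, 6]
After 6 (swap(4, 1)): [5, 0, 1, 2, 3, 4, 6]
After 7 (rotate_left(0, 6, k=2)): [1, 2, 3, 4, 6, 5, 0]
After 8 (reverse(4, 5)): [1, 2, 3, 4, 5, 6, 0]

Answer: 1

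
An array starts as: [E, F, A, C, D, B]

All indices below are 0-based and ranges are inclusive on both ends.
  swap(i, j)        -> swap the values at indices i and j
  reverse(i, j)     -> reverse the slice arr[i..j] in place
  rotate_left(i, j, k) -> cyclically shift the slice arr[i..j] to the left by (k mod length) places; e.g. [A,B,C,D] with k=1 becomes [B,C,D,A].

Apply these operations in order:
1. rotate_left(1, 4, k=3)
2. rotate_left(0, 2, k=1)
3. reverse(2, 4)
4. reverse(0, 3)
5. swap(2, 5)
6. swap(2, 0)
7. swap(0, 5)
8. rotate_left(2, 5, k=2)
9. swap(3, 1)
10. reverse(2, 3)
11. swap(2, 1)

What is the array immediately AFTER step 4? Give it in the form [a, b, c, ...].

After 1 (rotate_left(1, 4, k=3)): [E, D, F, A, C, B]
After 2 (rotate_left(0, 2, k=1)): [D, F, E, A, C, B]
After 3 (reverse(2, 4)): [D, F, C, A, E, B]
After 4 (reverse(0, 3)): [A, C, F, D, E, B]

Answer: [A, C, F, D, E, B]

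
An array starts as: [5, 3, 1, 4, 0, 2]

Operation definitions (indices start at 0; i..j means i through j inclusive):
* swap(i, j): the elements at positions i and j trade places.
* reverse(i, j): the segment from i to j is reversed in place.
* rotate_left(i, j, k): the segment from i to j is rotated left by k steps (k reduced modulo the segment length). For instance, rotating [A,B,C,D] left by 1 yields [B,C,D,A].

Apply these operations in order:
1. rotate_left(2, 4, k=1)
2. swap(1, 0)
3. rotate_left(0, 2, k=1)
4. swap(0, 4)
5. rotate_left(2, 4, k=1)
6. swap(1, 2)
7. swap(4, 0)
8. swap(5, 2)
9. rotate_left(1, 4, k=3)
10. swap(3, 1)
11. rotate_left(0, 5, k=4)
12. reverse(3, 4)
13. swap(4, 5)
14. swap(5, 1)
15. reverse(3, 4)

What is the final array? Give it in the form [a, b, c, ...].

After 1 (rotate_left(2, 4, k=1)): [5, 3, 4, 0, 1, 2]
After 2 (swap(1, 0)): [3, 5, 4, 0, 1, 2]
After 3 (rotate_left(0, 2, k=1)): [5, 4, 3, 0, 1, 2]
After 4 (swap(0, 4)): [1, 4, 3, 0, 5, 2]
After 5 (rotate_left(2, 4, k=1)): [1, 4, 0, 5, 3, 2]
After 6 (swap(1, 2)): [1, 0, 4, 5, 3, 2]
After 7 (swap(4, 0)): [3, 0, 4, 5, 1, 2]
After 8 (swap(5, 2)): [3, 0, 2, 5, 1, 4]
After 9 (rotate_left(1, 4, k=3)): [3, 1, 0, 2, 5, 4]
After 10 (swap(3, 1)): [3, 2, 0, 1, 5, 4]
After 11 (rotate_left(0, 5, k=4)): [5, 4, 3, 2, 0, 1]
After 12 (reverse(3, 4)): [5, 4, 3, 0, 2, 1]
After 13 (swap(4, 5)): [5, 4, 3, 0, 1, 2]
After 14 (swap(5, 1)): [5, 2, 3, 0, 1, 4]
After 15 (reverse(3, 4)): [5, 2, 3, 1, 0, 4]

Answer: [5, 2, 3, 1, 0, 4]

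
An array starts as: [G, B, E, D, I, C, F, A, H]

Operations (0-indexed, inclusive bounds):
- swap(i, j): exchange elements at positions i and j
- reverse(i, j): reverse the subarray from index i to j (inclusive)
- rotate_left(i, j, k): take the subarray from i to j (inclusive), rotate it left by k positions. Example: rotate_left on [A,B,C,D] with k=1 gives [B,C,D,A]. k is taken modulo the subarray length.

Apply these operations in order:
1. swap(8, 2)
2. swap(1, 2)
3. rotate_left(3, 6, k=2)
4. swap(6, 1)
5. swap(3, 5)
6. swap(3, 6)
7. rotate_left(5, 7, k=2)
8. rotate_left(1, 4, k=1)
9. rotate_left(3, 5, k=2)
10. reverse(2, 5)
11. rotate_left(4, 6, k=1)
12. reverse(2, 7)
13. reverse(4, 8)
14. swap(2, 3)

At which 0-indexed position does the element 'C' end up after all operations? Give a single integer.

After 1 (swap(8, 2)): [G, B, H, D, I, C, F, A, E]
After 2 (swap(1, 2)): [G, H, B, D, I, C, F, A, E]
After 3 (rotate_left(3, 6, k=2)): [G, H, B, C, F, D, I, A, E]
After 4 (swap(6, 1)): [G, I, B, C, F, D, H, A, E]
After 5 (swap(3, 5)): [G, I, B, D, F, C, H, A, E]
After 6 (swap(3, 6)): [G, I, B, H, F, C, D, A, E]
After 7 (rotate_left(5, 7, k=2)): [G, I, B, H, F, A, C, D, E]
After 8 (rotate_left(1, 4, k=1)): [G, B, H, F, I, A, C, D, E]
After 9 (rotate_left(3, 5, k=2)): [G, B, H, A, F, I, C, D, E]
After 10 (reverse(2, 5)): [G, B, I, F, A, H, C, D, E]
After 11 (rotate_left(4, 6, k=1)): [G, B, I, F, H, C, A, D, E]
After 12 (reverse(2, 7)): [G, B, D, A, C, H, F, I, E]
After 13 (reverse(4, 8)): [G, B, D, A, E, I, F, H, C]
After 14 (swap(2, 3)): [G, B, A, D, E, I, F, H, C]

Answer: 8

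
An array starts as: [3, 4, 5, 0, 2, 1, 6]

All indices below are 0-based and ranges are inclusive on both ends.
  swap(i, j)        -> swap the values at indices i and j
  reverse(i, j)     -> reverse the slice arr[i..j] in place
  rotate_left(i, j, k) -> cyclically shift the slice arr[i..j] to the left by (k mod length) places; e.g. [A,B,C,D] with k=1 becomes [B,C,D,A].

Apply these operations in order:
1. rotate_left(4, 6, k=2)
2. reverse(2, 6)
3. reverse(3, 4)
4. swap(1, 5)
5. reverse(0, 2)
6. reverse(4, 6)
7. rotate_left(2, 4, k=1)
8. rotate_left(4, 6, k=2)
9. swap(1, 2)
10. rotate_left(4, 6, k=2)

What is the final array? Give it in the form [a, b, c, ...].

Answer: [1, 6, 0, 5, 4, 2, 3]

Derivation:
After 1 (rotate_left(4, 6, k=2)): [3, 4, 5, 0, 6, 2, 1]
After 2 (reverse(2, 6)): [3, 4, 1, 2, 6, 0, 5]
After 3 (reverse(3, 4)): [3, 4, 1, 6, 2, 0, 5]
After 4 (swap(1, 5)): [3, 0, 1, 6, 2, 4, 5]
After 5 (reverse(0, 2)): [1, 0, 3, 6, 2, 4, 5]
After 6 (reverse(4, 6)): [1, 0, 3, 6, 5, 4, 2]
After 7 (rotate_left(2, 4, k=1)): [1, 0, 6, 5, 3, 4, 2]
After 8 (rotate_left(4, 6, k=2)): [1, 0, 6, 5, 2, 3, 4]
After 9 (swap(1, 2)): [1, 6, 0, 5, 2, 3, 4]
After 10 (rotate_left(4, 6, k=2)): [1, 6, 0, 5, 4, 2, 3]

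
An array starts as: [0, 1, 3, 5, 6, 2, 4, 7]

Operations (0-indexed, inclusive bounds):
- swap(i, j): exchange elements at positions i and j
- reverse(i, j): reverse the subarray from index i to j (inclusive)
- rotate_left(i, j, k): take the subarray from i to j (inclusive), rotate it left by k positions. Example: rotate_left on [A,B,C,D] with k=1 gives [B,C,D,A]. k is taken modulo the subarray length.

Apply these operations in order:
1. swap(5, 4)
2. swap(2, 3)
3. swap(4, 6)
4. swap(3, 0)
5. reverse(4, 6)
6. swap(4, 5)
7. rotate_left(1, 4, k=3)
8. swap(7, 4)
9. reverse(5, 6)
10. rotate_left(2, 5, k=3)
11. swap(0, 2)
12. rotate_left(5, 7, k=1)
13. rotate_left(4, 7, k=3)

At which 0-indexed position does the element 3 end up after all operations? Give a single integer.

Answer: 2

Derivation:
After 1 (swap(5, 4)): [0, 1, 3, 5, 2, 6, 4, 7]
After 2 (swap(2, 3)): [0, 1, 5, 3, 2, 6, 4, 7]
After 3 (swap(4, 6)): [0, 1, 5, 3, 4, 6, 2, 7]
After 4 (swap(3, 0)): [3, 1, 5, 0, 4, 6, 2, 7]
After 5 (reverse(4, 6)): [3, 1, 5, 0, 2, 6, 4, 7]
After 6 (swap(4, 5)): [3, 1, 5, 0, 6, 2, 4, 7]
After 7 (rotate_left(1, 4, k=3)): [3, 6, 1, 5, 0, 2, 4, 7]
After 8 (swap(7, 4)): [3, 6, 1, 5, 7, 2, 4, 0]
After 9 (reverse(5, 6)): [3, 6, 1, 5, 7, 4, 2, 0]
After 10 (rotate_left(2, 5, k=3)): [3, 6, 4, 1, 5, 7, 2, 0]
After 11 (swap(0, 2)): [4, 6, 3, 1, 5, 7, 2, 0]
After 12 (rotate_left(5, 7, k=1)): [4, 6, 3, 1, 5, 2, 0, 7]
After 13 (rotate_left(4, 7, k=3)): [4, 6, 3, 1, 7, 5, 2, 0]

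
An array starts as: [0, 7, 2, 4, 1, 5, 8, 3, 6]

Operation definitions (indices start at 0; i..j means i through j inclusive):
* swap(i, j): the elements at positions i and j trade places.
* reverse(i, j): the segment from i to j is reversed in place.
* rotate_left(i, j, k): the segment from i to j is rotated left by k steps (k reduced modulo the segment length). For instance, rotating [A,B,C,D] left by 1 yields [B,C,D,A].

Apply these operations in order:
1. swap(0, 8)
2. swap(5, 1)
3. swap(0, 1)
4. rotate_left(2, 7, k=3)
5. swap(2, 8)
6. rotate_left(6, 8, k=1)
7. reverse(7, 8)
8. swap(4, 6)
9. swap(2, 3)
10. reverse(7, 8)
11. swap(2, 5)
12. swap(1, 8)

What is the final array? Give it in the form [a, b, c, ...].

After 1 (swap(0, 8)): [6, 7, 2, 4, 1, 5, 8, 3, 0]
After 2 (swap(5, 1)): [6, 5, 2, 4, 1, 7, 8, 3, 0]
After 3 (swap(0, 1)): [5, 6, 2, 4, 1, 7, 8, 3, 0]
After 4 (rotate_left(2, 7, k=3)): [5, 6, 7, 8, 3, 2, 4, 1, 0]
After 5 (swap(2, 8)): [5, 6, 0, 8, 3, 2, 4, 1, 7]
After 6 (rotate_left(6, 8, k=1)): [5, 6, 0, 8, 3, 2, 1, 7, 4]
After 7 (reverse(7, 8)): [5, 6, 0, 8, 3, 2, 1, 4, 7]
After 8 (swap(4, 6)): [5, 6, 0, 8, 1, 2, 3, 4, 7]
After 9 (swap(2, 3)): [5, 6, 8, 0, 1, 2, 3, 4, 7]
After 10 (reverse(7, 8)): [5, 6, 8, 0, 1, 2, 3, 7, 4]
After 11 (swap(2, 5)): [5, 6, 2, 0, 1, 8, 3, 7, 4]
After 12 (swap(1, 8)): [5, 4, 2, 0, 1, 8, 3, 7, 6]

Answer: [5, 4, 2, 0, 1, 8, 3, 7, 6]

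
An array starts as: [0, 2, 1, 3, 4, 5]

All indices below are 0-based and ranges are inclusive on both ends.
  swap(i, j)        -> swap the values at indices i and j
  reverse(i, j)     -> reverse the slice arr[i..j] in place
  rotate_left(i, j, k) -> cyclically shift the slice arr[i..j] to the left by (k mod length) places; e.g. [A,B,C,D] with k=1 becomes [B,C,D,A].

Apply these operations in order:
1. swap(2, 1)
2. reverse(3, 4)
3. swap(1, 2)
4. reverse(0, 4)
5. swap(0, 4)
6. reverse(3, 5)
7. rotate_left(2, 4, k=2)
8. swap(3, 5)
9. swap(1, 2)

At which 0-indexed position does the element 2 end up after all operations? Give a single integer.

After 1 (swap(2, 1)): [0, 1, 2, 3, 4, 5]
After 2 (reverse(3, 4)): [0, 1, 2, 4, 3, 5]
After 3 (swap(1, 2)): [0, 2, 1, 4, 3, 5]
After 4 (reverse(0, 4)): [3, 4, 1, 2, 0, 5]
After 5 (swap(0, 4)): [0, 4, 1, 2, 3, 5]
After 6 (reverse(3, 5)): [0, 4, 1, 5, 3, 2]
After 7 (rotate_left(2, 4, k=2)): [0, 4, 3, 1, 5, 2]
After 8 (swap(3, 5)): [0, 4, 3, 2, 5, 1]
After 9 (swap(1, 2)): [0, 3, 4, 2, 5, 1]

Answer: 3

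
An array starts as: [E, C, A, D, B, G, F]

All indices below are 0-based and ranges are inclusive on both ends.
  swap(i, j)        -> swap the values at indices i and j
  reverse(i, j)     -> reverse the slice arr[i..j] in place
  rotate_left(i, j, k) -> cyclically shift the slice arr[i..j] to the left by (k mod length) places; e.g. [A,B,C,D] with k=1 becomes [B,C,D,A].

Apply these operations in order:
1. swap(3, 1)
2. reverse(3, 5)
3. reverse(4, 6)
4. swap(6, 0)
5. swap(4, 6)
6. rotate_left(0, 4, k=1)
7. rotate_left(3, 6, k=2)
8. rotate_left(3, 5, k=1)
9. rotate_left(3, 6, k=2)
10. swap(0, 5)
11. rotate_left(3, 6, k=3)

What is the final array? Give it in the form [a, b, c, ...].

After 1 (swap(3, 1)): [E, D, A, C, B, G, F]
After 2 (reverse(3, 5)): [E, D, A, G, B, C, F]
After 3 (reverse(4, 6)): [E, D, A, G, F, C, B]
After 4 (swap(6, 0)): [B, D, A, G, F, C, E]
After 5 (swap(4, 6)): [B, D, A, G, E, C, F]
After 6 (rotate_left(0, 4, k=1)): [D, A, G, E, B, C, F]
After 7 (rotate_left(3, 6, k=2)): [D, A, G, C, F, E, B]
After 8 (rotate_left(3, 5, k=1)): [D, A, G, F, E, C, B]
After 9 (rotate_left(3, 6, k=2)): [D, A, G, C, B, F, E]
After 10 (swap(0, 5)): [F, A, G, C, B, D, E]
After 11 (rotate_left(3, 6, k=3)): [F, A, G, E, C, B, D]

Answer: [F, A, G, E, C, B, D]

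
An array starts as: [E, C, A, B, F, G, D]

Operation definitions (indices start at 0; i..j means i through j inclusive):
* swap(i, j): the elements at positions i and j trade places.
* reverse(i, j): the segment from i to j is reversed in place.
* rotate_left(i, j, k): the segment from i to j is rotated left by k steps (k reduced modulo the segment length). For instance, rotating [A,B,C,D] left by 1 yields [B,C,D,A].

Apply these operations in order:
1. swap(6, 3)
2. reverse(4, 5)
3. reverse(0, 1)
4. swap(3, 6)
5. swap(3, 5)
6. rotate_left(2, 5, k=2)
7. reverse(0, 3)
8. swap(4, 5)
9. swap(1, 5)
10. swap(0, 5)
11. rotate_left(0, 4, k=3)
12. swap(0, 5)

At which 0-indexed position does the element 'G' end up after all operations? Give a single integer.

After 1 (swap(6, 3)): [E, C, A, D, F, G, B]
After 2 (reverse(4, 5)): [E, C, A, D, G, F, B]
After 3 (reverse(0, 1)): [C, E, A, D, G, F, B]
After 4 (swap(3, 6)): [C, E, A, B, G, F, D]
After 5 (swap(3, 5)): [C, E, A, F, G, B, D]
After 6 (rotate_left(2, 5, k=2)): [C, E, G, B, A, F, D]
After 7 (reverse(0, 3)): [B, G, E, C, A, F, D]
After 8 (swap(4, 5)): [B, G, E, C, F, A, D]
After 9 (swap(1, 5)): [B, A, E, C, F, G, D]
After 10 (swap(0, 5)): [G, A, E, C, F, B, D]
After 11 (rotate_left(0, 4, k=3)): [C, F, G, A, E, B, D]
After 12 (swap(0, 5)): [B, F, G, A, E, C, D]

Answer: 2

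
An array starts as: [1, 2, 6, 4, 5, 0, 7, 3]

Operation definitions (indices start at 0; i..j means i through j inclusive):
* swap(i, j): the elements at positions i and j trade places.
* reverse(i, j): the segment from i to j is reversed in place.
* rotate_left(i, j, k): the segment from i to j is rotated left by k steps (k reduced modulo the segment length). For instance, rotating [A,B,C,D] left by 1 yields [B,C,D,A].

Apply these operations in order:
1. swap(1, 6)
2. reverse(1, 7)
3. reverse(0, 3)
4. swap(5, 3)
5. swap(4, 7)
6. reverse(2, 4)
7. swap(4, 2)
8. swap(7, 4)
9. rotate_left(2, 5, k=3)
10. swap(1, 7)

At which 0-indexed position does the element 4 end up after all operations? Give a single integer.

After 1 (swap(1, 6)): [1, 7, 6, 4, 5, 0, 2, 3]
After 2 (reverse(1, 7)): [1, 3, 2, 0, 5, 4, 6, 7]
After 3 (reverse(0, 3)): [0, 2, 3, 1, 5, 4, 6, 7]
After 4 (swap(5, 3)): [0, 2, 3, 4, 5, 1, 6, 7]
After 5 (swap(4, 7)): [0, 2, 3, 4, 7, 1, 6, 5]
After 6 (reverse(2, 4)): [0, 2, 7, 4, 3, 1, 6, 5]
After 7 (swap(4, 2)): [0, 2, 3, 4, 7, 1, 6, 5]
After 8 (swap(7, 4)): [0, 2, 3, 4, 5, 1, 6, 7]
After 9 (rotate_left(2, 5, k=3)): [0, 2, 1, 3, 4, 5, 6, 7]
After 10 (swap(1, 7)): [0, 7, 1, 3, 4, 5, 6, 2]

Answer: 4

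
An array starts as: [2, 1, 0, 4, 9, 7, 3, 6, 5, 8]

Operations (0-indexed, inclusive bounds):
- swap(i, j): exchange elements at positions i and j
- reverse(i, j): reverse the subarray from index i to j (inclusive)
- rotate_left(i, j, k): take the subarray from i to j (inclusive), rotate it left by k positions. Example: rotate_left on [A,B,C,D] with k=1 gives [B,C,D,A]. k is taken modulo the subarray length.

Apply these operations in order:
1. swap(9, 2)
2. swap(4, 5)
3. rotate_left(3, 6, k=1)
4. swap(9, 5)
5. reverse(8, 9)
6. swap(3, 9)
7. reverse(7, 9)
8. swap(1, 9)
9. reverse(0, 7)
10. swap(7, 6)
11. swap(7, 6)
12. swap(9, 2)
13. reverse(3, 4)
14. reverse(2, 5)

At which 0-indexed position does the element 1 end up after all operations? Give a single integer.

After 1 (swap(9, 2)): [2, 1, 8, 4, 9, 7, 3, 6, 5, 0]
After 2 (swap(4, 5)): [2, 1, 8, 4, 7, 9, 3, 6, 5, 0]
After 3 (rotate_left(3, 6, k=1)): [2, 1, 8, 7, 9, 3, 4, 6, 5, 0]
After 4 (swap(9, 5)): [2, 1, 8, 7, 9, 0, 4, 6, 5, 3]
After 5 (reverse(8, 9)): [2, 1, 8, 7, 9, 0, 4, 6, 3, 5]
After 6 (swap(3, 9)): [2, 1, 8, 5, 9, 0, 4, 6, 3, 7]
After 7 (reverse(7, 9)): [2, 1, 8, 5, 9, 0, 4, 7, 3, 6]
After 8 (swap(1, 9)): [2, 6, 8, 5, 9, 0, 4, 7, 3, 1]
After 9 (reverse(0, 7)): [7, 4, 0, 9, 5, 8, 6, 2, 3, 1]
After 10 (swap(7, 6)): [7, 4, 0, 9, 5, 8, 2, 6, 3, 1]
After 11 (swap(7, 6)): [7, 4, 0, 9, 5, 8, 6, 2, 3, 1]
After 12 (swap(9, 2)): [7, 4, 1, 9, 5, 8, 6, 2, 3, 0]
After 13 (reverse(3, 4)): [7, 4, 1, 5, 9, 8, 6, 2, 3, 0]
After 14 (reverse(2, 5)): [7, 4, 8, 9, 5, 1, 6, 2, 3, 0]

Answer: 5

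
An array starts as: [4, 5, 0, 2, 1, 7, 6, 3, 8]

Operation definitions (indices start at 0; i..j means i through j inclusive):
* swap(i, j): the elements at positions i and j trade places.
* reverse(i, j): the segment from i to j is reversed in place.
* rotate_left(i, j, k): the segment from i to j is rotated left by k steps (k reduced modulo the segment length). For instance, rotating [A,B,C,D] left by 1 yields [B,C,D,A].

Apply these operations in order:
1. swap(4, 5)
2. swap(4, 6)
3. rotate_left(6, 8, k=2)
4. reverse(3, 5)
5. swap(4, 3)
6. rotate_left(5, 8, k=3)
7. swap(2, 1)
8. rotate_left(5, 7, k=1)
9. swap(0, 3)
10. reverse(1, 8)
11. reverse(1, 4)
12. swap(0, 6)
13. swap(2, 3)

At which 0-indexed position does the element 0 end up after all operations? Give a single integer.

Answer: 8

Derivation:
After 1 (swap(4, 5)): [4, 5, 0, 2, 7, 1, 6, 3, 8]
After 2 (swap(4, 6)): [4, 5, 0, 2, 6, 1, 7, 3, 8]
After 3 (rotate_left(6, 8, k=2)): [4, 5, 0, 2, 6, 1, 8, 7, 3]
After 4 (reverse(3, 5)): [4, 5, 0, 1, 6, 2, 8, 7, 3]
After 5 (swap(4, 3)): [4, 5, 0, 6, 1, 2, 8, 7, 3]
After 6 (rotate_left(5, 8, k=3)): [4, 5, 0, 6, 1, 3, 2, 8, 7]
After 7 (swap(2, 1)): [4, 0, 5, 6, 1, 3, 2, 8, 7]
After 8 (rotate_left(5, 7, k=1)): [4, 0, 5, 6, 1, 2, 8, 3, 7]
After 9 (swap(0, 3)): [6, 0, 5, 4, 1, 2, 8, 3, 7]
After 10 (reverse(1, 8)): [6, 7, 3, 8, 2, 1, 4, 5, 0]
After 11 (reverse(1, 4)): [6, 2, 8, 3, 7, 1, 4, 5, 0]
After 12 (swap(0, 6)): [4, 2, 8, 3, 7, 1, 6, 5, 0]
After 13 (swap(2, 3)): [4, 2, 3, 8, 7, 1, 6, 5, 0]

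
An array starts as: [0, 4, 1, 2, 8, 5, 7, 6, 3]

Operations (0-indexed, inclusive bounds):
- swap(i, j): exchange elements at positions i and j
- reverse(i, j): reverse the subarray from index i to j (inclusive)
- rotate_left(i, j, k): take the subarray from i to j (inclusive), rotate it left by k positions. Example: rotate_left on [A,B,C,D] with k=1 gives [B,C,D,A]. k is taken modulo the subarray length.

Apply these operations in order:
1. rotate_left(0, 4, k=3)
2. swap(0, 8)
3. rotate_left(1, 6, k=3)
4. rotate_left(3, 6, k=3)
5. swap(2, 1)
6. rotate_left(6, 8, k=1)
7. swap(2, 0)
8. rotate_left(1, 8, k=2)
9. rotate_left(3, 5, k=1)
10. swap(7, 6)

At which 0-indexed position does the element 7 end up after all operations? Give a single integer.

After 1 (rotate_left(0, 4, k=3)): [2, 8, 0, 4, 1, 5, 7, 6, 3]
After 2 (swap(0, 8)): [3, 8, 0, 4, 1, 5, 7, 6, 2]
After 3 (rotate_left(1, 6, k=3)): [3, 1, 5, 7, 8, 0, 4, 6, 2]
After 4 (rotate_left(3, 6, k=3)): [3, 1, 5, 4, 7, 8, 0, 6, 2]
After 5 (swap(2, 1)): [3, 5, 1, 4, 7, 8, 0, 6, 2]
After 6 (rotate_left(6, 8, k=1)): [3, 5, 1, 4, 7, 8, 6, 2, 0]
After 7 (swap(2, 0)): [1, 5, 3, 4, 7, 8, 6, 2, 0]
After 8 (rotate_left(1, 8, k=2)): [1, 4, 7, 8, 6, 2, 0, 5, 3]
After 9 (rotate_left(3, 5, k=1)): [1, 4, 7, 6, 2, 8, 0, 5, 3]
After 10 (swap(7, 6)): [1, 4, 7, 6, 2, 8, 5, 0, 3]

Answer: 2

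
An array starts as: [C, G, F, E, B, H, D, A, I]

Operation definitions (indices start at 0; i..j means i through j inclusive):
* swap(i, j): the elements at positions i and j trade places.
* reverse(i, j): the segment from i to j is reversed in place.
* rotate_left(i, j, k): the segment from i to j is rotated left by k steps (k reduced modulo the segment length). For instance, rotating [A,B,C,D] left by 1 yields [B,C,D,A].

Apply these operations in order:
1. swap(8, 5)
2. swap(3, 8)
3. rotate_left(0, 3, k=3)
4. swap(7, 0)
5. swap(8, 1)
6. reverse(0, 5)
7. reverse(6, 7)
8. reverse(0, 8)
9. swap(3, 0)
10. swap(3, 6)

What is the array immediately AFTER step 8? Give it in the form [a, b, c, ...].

After 1 (swap(8, 5)): [C, G, F, E, B, I, D, A, H]
After 2 (swap(3, 8)): [C, G, F, H, B, I, D, A, E]
After 3 (rotate_left(0, 3, k=3)): [H, C, G, F, B, I, D, A, E]
After 4 (swap(7, 0)): [A, C, G, F, B, I, D, H, E]
After 5 (swap(8, 1)): [A, E, G, F, B, I, D, H, C]
After 6 (reverse(0, 5)): [I, B, F, G, E, A, D, H, C]
After 7 (reverse(6, 7)): [I, B, F, G, E, A, H, D, C]
After 8 (reverse(0, 8)): [C, D, H, A, E, G, F, B, I]

Answer: [C, D, H, A, E, G, F, B, I]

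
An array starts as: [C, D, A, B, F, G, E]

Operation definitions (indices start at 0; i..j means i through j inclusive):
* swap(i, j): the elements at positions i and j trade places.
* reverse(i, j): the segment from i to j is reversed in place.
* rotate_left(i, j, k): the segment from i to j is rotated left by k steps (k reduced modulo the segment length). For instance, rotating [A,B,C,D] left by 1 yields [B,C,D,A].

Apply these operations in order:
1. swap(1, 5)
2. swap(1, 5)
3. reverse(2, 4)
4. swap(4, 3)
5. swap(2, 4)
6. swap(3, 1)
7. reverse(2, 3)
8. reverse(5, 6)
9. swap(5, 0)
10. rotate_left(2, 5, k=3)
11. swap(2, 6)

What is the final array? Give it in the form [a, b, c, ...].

After 1 (swap(1, 5)): [C, G, A, B, F, D, E]
After 2 (swap(1, 5)): [C, D, A, B, F, G, E]
After 3 (reverse(2, 4)): [C, D, F, B, A, G, E]
After 4 (swap(4, 3)): [C, D, F, A, B, G, E]
After 5 (swap(2, 4)): [C, D, B, A, F, G, E]
After 6 (swap(3, 1)): [C, A, B, D, F, G, E]
After 7 (reverse(2, 3)): [C, A, D, B, F, G, E]
After 8 (reverse(5, 6)): [C, A, D, B, F, E, G]
After 9 (swap(5, 0)): [E, A, D, B, F, C, G]
After 10 (rotate_left(2, 5, k=3)): [E, A, C, D, B, F, G]
After 11 (swap(2, 6)): [E, A, G, D, B, F, C]

Answer: [E, A, G, D, B, F, C]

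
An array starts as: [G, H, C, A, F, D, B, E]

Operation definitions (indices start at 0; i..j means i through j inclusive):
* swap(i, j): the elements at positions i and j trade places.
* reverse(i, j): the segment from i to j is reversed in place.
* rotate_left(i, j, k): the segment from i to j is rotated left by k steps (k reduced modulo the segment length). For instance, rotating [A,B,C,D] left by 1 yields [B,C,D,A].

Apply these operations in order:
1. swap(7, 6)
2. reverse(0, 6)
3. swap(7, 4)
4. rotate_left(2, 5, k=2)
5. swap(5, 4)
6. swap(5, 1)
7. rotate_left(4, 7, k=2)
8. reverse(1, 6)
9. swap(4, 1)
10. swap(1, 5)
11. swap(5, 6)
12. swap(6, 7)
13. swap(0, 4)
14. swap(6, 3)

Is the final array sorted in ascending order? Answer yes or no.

After 1 (swap(7, 6)): [G, H, C, A, F, D, E, B]
After 2 (reverse(0, 6)): [E, D, F, A, C, H, G, B]
After 3 (swap(7, 4)): [E, D, F, A, B, H, G, C]
After 4 (rotate_left(2, 5, k=2)): [E, D, B, H, F, A, G, C]
After 5 (swap(5, 4)): [E, D, B, H, A, F, G, C]
After 6 (swap(5, 1)): [E, F, B, H, A, D, G, C]
After 7 (rotate_left(4, 7, k=2)): [E, F, B, H, G, C, A, D]
After 8 (reverse(1, 6)): [E, A, C, G, H, B, F, D]
After 9 (swap(4, 1)): [E, H, C, G, A, B, F, D]
After 10 (swap(1, 5)): [E, B, C, G, A, H, F, D]
After 11 (swap(5, 6)): [E, B, C, G, A, F, H, D]
After 12 (swap(6, 7)): [E, B, C, G, A, F, D, H]
After 13 (swap(0, 4)): [A, B, C, G, E, F, D, H]
After 14 (swap(6, 3)): [A, B, C, D, E, F, G, H]

Answer: yes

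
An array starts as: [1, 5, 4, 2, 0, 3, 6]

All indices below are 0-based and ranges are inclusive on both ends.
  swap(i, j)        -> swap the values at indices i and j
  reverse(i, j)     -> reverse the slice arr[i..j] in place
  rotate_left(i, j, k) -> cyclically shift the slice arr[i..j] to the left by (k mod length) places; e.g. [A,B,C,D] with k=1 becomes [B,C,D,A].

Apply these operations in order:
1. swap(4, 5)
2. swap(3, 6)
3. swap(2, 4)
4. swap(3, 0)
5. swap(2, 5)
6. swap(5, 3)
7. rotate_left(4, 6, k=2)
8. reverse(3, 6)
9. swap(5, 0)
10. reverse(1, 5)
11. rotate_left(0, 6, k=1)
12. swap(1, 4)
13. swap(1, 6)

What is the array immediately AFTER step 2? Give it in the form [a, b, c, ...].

After 1 (swap(4, 5)): [1, 5, 4, 2, 3, 0, 6]
After 2 (swap(3, 6)): [1, 5, 4, 6, 3, 0, 2]

Answer: [1, 5, 4, 6, 3, 0, 2]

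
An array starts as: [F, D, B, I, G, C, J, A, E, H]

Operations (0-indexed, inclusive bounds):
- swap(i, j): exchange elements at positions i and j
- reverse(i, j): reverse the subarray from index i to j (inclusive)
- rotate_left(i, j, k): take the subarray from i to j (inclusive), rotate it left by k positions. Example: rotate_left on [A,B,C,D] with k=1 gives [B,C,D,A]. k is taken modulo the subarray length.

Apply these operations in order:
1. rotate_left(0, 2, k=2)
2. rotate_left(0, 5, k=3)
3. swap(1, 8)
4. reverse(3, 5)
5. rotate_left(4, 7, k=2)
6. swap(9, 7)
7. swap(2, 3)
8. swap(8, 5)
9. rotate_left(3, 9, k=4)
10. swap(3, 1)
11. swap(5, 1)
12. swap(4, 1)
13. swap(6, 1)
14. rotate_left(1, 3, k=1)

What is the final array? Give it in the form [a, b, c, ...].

Answer: [I, D, E, C, B, H, A, J, G, F]

Derivation:
After 1 (rotate_left(0, 2, k=2)): [B, F, D, I, G, C, J, A, E, H]
After 2 (rotate_left(0, 5, k=3)): [I, G, C, B, F, D, J, A, E, H]
After 3 (swap(1, 8)): [I, E, C, B, F, D, J, A, G, H]
After 4 (reverse(3, 5)): [I, E, C, D, F, B, J, A, G, H]
After 5 (rotate_left(4, 7, k=2)): [I, E, C, D, J, A, F, B, G, H]
After 6 (swap(9, 7)): [I, E, C, D, J, A, F, H, G, B]
After 7 (swap(2, 3)): [I, E, D, C, J, A, F, H, G, B]
After 8 (swap(8, 5)): [I, E, D, C, J, G, F, H, A, B]
After 9 (rotate_left(3, 9, k=4)): [I, E, D, H, A, B, C, J, G, F]
After 10 (swap(3, 1)): [I, H, D, E, A, B, C, J, G, F]
After 11 (swap(5, 1)): [I, B, D, E, A, H, C, J, G, F]
After 12 (swap(4, 1)): [I, A, D, E, B, H, C, J, G, F]
After 13 (swap(6, 1)): [I, C, D, E, B, H, A, J, G, F]
After 14 (rotate_left(1, 3, k=1)): [I, D, E, C, B, H, A, J, G, F]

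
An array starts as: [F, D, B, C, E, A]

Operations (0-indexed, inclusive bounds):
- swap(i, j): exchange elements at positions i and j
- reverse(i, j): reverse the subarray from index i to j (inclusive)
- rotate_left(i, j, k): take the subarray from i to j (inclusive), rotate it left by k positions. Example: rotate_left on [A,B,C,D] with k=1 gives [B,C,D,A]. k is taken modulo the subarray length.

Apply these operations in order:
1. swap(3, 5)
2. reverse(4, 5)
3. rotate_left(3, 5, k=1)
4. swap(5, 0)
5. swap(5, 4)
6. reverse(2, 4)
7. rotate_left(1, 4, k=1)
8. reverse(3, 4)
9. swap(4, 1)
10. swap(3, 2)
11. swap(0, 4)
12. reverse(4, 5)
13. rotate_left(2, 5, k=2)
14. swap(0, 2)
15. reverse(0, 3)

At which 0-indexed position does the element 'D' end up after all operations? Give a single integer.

After 1 (swap(3, 5)): [F, D, B, A, E, C]
After 2 (reverse(4, 5)): [F, D, B, A, C, E]
After 3 (rotate_left(3, 5, k=1)): [F, D, B, C, E, A]
After 4 (swap(5, 0)): [A, D, B, C, E, F]
After 5 (swap(5, 4)): [A, D, B, C, F, E]
After 6 (reverse(2, 4)): [A, D, F, C, B, E]
After 7 (rotate_left(1, 4, k=1)): [A, F, C, B, D, E]
After 8 (reverse(3, 4)): [A, F, C, D, B, E]
After 9 (swap(4, 1)): [A, B, C, D, F, E]
After 10 (swap(3, 2)): [A, B, D, C, F, E]
After 11 (swap(0, 4)): [F, B, D, C, A, E]
After 12 (reverse(4, 5)): [F, B, D, C, E, A]
After 13 (rotate_left(2, 5, k=2)): [F, B, E, A, D, C]
After 14 (swap(0, 2)): [E, B, F, A, D, C]
After 15 (reverse(0, 3)): [A, F, B, E, D, C]

Answer: 4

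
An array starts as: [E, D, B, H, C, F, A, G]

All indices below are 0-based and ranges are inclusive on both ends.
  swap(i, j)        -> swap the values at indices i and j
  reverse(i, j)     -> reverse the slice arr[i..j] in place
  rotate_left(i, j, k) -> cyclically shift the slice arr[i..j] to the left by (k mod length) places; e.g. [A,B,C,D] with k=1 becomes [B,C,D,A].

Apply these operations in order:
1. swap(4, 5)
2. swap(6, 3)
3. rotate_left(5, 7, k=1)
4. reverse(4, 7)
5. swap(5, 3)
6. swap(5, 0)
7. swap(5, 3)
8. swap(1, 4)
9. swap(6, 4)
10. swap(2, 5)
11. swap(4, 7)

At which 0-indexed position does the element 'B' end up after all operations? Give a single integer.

Answer: 5

Derivation:
After 1 (swap(4, 5)): [E, D, B, H, F, C, A, G]
After 2 (swap(6, 3)): [E, D, B, A, F, C, H, G]
After 3 (rotate_left(5, 7, k=1)): [E, D, B, A, F, H, G, C]
After 4 (reverse(4, 7)): [E, D, B, A, C, G, H, F]
After 5 (swap(5, 3)): [E, D, B, G, C, A, H, F]
After 6 (swap(5, 0)): [A, D, B, G, C, E, H, F]
After 7 (swap(5, 3)): [A, D, B, E, C, G, H, F]
After 8 (swap(1, 4)): [A, C, B, E, D, G, H, F]
After 9 (swap(6, 4)): [A, C, B, E, H, G, D, F]
After 10 (swap(2, 5)): [A, C, G, E, H, B, D, F]
After 11 (swap(4, 7)): [A, C, G, E, F, B, D, H]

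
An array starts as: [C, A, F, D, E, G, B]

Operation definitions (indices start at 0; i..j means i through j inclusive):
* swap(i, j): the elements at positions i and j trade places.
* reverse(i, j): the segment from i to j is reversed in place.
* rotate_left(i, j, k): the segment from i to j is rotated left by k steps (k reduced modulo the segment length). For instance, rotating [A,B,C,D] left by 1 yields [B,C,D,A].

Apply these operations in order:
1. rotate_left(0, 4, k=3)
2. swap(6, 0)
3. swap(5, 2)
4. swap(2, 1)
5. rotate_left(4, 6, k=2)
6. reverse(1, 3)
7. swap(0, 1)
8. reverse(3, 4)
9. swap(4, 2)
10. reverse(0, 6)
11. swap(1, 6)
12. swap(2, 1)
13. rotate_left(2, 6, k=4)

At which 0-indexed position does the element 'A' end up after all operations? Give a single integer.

Answer: 3

Derivation:
After 1 (rotate_left(0, 4, k=3)): [D, E, C, A, F, G, B]
After 2 (swap(6, 0)): [B, E, C, A, F, G, D]
After 3 (swap(5, 2)): [B, E, G, A, F, C, D]
After 4 (swap(2, 1)): [B, G, E, A, F, C, D]
After 5 (rotate_left(4, 6, k=2)): [B, G, E, A, D, F, C]
After 6 (reverse(1, 3)): [B, A, E, G, D, F, C]
After 7 (swap(0, 1)): [A, B, E, G, D, F, C]
After 8 (reverse(3, 4)): [A, B, E, D, G, F, C]
After 9 (swap(4, 2)): [A, B, G, D, E, F, C]
After 10 (reverse(0, 6)): [C, F, E, D, G, B, A]
After 11 (swap(1, 6)): [C, A, E, D, G, B, F]
After 12 (swap(2, 1)): [C, E, A, D, G, B, F]
After 13 (rotate_left(2, 6, k=4)): [C, E, F, A, D, G, B]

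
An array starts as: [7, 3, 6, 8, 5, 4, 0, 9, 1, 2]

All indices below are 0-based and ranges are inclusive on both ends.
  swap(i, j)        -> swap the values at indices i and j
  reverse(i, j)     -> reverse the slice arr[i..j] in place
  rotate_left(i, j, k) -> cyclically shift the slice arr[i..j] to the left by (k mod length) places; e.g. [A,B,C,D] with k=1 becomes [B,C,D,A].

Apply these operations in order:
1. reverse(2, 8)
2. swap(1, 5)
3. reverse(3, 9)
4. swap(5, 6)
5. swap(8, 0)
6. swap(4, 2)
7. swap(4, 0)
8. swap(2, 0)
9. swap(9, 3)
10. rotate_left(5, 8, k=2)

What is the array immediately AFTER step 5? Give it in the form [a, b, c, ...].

After 1 (reverse(2, 8)): [7, 3, 1, 9, 0, 4, 5, 8, 6, 2]
After 2 (swap(1, 5)): [7, 4, 1, 9, 0, 3, 5, 8, 6, 2]
After 3 (reverse(3, 9)): [7, 4, 1, 2, 6, 8, 5, 3, 0, 9]
After 4 (swap(5, 6)): [7, 4, 1, 2, 6, 5, 8, 3, 0, 9]
After 5 (swap(8, 0)): [0, 4, 1, 2, 6, 5, 8, 3, 7, 9]

Answer: [0, 4, 1, 2, 6, 5, 8, 3, 7, 9]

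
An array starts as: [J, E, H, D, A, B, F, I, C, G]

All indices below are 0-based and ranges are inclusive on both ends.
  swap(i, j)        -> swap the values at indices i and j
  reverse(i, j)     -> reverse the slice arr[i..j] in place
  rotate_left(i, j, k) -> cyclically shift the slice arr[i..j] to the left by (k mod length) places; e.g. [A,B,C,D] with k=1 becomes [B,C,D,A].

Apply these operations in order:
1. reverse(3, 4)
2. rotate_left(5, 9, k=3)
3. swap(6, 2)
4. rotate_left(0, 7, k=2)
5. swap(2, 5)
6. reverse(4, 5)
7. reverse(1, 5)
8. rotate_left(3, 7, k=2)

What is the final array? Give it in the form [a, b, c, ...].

Answer: [G, H, D, A, J, E, C, B, F, I]

Derivation:
After 1 (reverse(3, 4)): [J, E, H, A, D, B, F, I, C, G]
After 2 (rotate_left(5, 9, k=3)): [J, E, H, A, D, C, G, B, F, I]
After 3 (swap(6, 2)): [J, E, G, A, D, C, H, B, F, I]
After 4 (rotate_left(0, 7, k=2)): [G, A, D, C, H, B, J, E, F, I]
After 5 (swap(2, 5)): [G, A, B, C, H, D, J, E, F, I]
After 6 (reverse(4, 5)): [G, A, B, C, D, H, J, E, F, I]
After 7 (reverse(1, 5)): [G, H, D, C, B, A, J, E, F, I]
After 8 (rotate_left(3, 7, k=2)): [G, H, D, A, J, E, C, B, F, I]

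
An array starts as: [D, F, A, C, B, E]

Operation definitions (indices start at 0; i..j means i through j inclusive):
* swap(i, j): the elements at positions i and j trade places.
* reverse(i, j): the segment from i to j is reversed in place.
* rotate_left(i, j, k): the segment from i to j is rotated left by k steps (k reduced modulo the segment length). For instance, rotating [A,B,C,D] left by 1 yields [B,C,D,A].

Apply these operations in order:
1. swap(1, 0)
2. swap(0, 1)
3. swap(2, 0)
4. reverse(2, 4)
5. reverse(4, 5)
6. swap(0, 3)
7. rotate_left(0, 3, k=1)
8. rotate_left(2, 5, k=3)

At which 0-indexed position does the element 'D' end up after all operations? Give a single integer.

After 1 (swap(1, 0)): [F, D, A, C, B, E]
After 2 (swap(0, 1)): [D, F, A, C, B, E]
After 3 (swap(2, 0)): [A, F, D, C, B, E]
After 4 (reverse(2, 4)): [A, F, B, C, D, E]
After 5 (reverse(4, 5)): [A, F, B, C, E, D]
After 6 (swap(0, 3)): [C, F, B, A, E, D]
After 7 (rotate_left(0, 3, k=1)): [F, B, A, C, E, D]
After 8 (rotate_left(2, 5, k=3)): [F, B, D, A, C, E]

Answer: 2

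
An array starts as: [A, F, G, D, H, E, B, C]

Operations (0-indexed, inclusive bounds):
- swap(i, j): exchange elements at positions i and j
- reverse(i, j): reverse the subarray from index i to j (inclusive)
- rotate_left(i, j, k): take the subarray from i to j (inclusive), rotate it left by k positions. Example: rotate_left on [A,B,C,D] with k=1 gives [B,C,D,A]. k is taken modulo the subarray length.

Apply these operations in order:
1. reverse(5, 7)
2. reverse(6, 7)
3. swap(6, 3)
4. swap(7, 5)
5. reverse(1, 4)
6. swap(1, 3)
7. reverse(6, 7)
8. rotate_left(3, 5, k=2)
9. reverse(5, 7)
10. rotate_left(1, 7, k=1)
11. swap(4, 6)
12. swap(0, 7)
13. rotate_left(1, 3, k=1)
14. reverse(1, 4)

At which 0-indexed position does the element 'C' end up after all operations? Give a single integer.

Answer: 5

Derivation:
After 1 (reverse(5, 7)): [A, F, G, D, H, C, B, E]
After 2 (reverse(6, 7)): [A, F, G, D, H, C, E, B]
After 3 (swap(6, 3)): [A, F, G, E, H, C, D, B]
After 4 (swap(7, 5)): [A, F, G, E, H, B, D, C]
After 5 (reverse(1, 4)): [A, H, E, G, F, B, D, C]
After 6 (swap(1, 3)): [A, G, E, H, F, B, D, C]
After 7 (reverse(6, 7)): [A, G, E, H, F, B, C, D]
After 8 (rotate_left(3, 5, k=2)): [A, G, E, B, H, F, C, D]
After 9 (reverse(5, 7)): [A, G, E, B, H, D, C, F]
After 10 (rotate_left(1, 7, k=1)): [A, E, B, H, D, C, F, G]
After 11 (swap(4, 6)): [A, E, B, H, F, C, D, G]
After 12 (swap(0, 7)): [G, E, B, H, F, C, D, A]
After 13 (rotate_left(1, 3, k=1)): [G, B, H, E, F, C, D, A]
After 14 (reverse(1, 4)): [G, F, E, H, B, C, D, A]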